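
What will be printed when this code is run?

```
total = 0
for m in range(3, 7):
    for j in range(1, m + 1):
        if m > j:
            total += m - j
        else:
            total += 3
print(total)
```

m=3,j=1: 3>1, total = 0+2 = 2
m=3,j=2: 3>2, total = 2+1 = 3
m=3,j=3: not 3>3, total = 3+3 = 6
m=4,j=1: 4>1, total = 6+3 = 9
m=4,j=2: 4>2, total = 9+2 = 11
m=4,j=3: 4>3, total = 11+1 = 12
m=4,j=4: not 4>4, total = 12+3 = 15
m=5,j=1: 5>1, total = 15+4 = 19
m=5,j=2: 5>2, total = 19+3 = 22
m=5,j=3: 5>3, total = 22+2 = 24
m=5,j=4: 5>4, total = 24+1 = 25
m=5,j=5: not 5>5, total = 25+3 = 28
m=6,j=1: 6>1, total = 28+5 = 33
m=6,j=2: 6>2, total = 33+4 = 37
m=6,j=3: 6>3, total = 37+3 = 40
m=6,j=4: 6>4, total = 40+2 = 42
m=6,j=5: 6>5, total = 42+1 = 43
m=6,j=6: not 6>6, total = 43+3 = 46

46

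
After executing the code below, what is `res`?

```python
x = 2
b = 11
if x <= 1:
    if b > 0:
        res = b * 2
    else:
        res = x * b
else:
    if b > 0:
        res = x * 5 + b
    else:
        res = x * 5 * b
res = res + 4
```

25

x=2, b=11
x <= 1 is False; b > 0 is True
→ res = x * 5 + b = 21
res = 21+4 = 25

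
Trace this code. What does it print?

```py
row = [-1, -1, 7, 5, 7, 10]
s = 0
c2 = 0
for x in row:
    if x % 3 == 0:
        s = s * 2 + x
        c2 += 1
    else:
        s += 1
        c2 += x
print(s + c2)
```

33

x=-1: not %3==0, s = 0+1 = 1; c2=-1
x=-1: not %3==0, s = 1+1 = 2; c2=-2
x=7: not %3==0, s = 2+1 = 3; c2=5
x=5: not %3==0, s = 3+1 = 4; c2=10
x=7: not %3==0, s = 4+1 = 5; c2=17
x=10: not %3==0, s = 5+1 = 6; c2=27
s+c2 = 6+27 = 33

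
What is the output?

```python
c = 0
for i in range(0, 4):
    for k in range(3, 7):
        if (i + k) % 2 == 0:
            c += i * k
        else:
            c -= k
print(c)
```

i=0,k=3: odd sum, c = 0-3 = -3
i=0,k=4: even sum, c = (-3)+0 = -3
i=0,k=5: odd sum, c = (-3)-5 = -8
i=0,k=6: even sum, c = (-8)+0 = -8
i=1,k=3: even sum, c = (-8)+3 = -5
i=1,k=4: odd sum, c = (-5)-4 = -9
i=1,k=5: even sum, c = (-9)+5 = -4
i=1,k=6: odd sum, c = (-4)-6 = -10
i=2,k=3: odd sum, c = (-10)-3 = -13
i=2,k=4: even sum, c = (-13)+8 = -5
i=2,k=5: odd sum, c = (-5)-5 = -10
i=2,k=6: even sum, c = (-10)+12 = 2
i=3,k=3: even sum, c = 2+9 = 11
i=3,k=4: odd sum, c = 11-4 = 7
i=3,k=5: even sum, c = 7+15 = 22
i=3,k=6: odd sum, c = 22-6 = 16

16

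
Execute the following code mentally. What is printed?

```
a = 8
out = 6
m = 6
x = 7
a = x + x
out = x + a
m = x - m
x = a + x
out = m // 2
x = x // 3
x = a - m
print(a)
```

a = 7+7 = 14
out = 7+14 = 21
m = 7-6 = 1
x = 14+7 = 21
out = 1//2 = 0
x = 21//3 = 7
x = 14-1 = 13

14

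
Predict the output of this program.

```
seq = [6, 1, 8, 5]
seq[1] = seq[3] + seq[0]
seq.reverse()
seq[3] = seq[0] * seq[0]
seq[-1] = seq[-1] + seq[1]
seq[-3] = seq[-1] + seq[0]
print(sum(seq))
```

seq[1] = seq[3]+seq[0] = 5+6 = 11 → [6, 11, 8, 5]
reverse → [5, 8, 11, 6]
seq[3] = seq[0]*seq[0] = 5*5 = 25 → [5, 8, 11, 25]
seq[-1] = seq[-1]+seq[1] = 25+8 = 33 → [5, 8, 11, 33]
seq[-3] = seq[-1]+seq[0] = 33+5 = 38 → [5, 38, 11, 33]
sum = 87

87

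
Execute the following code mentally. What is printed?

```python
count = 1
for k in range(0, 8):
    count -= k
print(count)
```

-27

k=0: count = 1-0 = 1
k=1: count = 1-1 = 0
k=2: count = 0-2 = -2
k=3: count = (-2)-3 = -5
k=4: count = (-5)-4 = -9
k=5: count = (-9)-5 = -14
k=6: count = (-14)-6 = -20
k=7: count = (-20)-7 = -27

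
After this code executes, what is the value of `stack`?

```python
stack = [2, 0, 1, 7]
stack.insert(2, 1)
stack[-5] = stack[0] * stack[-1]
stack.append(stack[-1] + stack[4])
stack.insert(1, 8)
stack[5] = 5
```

[14, 8, 0, 1, 1, 5, 14]

insert 1 at 2 → [2, 0, 1, 1, 7]
stack[-5] = stack[0]*stack[-1] = 2*7 = 14 → [14, 0, 1, 1, 7]
append stack[-1]+stack[4] = 7+7 = 14 → [14, 0, 1, 1, 7, 14]
insert 8 at 1 → [14, 8, 0, 1, 1, 7, 14]
stack[5] = 5 → [14, 8, 0, 1, 1, 5, 14]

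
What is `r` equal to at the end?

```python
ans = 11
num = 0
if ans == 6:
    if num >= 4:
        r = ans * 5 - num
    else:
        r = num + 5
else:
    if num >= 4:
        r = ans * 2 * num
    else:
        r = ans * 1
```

11

ans=11, num=0
ans == 6 is False; num >= 4 is False
→ r = ans * 1 = 11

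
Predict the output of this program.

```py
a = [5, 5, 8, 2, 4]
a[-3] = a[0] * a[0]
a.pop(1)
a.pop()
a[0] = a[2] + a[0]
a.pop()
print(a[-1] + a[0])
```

a[-3] = a[0]*a[0] = 5*5 = 25 → [5, 5, 25, 2, 4]
pop(1) removes 5 → [5, 25, 2, 4]
pop() removes 4 → [5, 25, 2]
a[0] = a[2]+a[0] = 2+5 = 7 → [7, 25, 2]
pop() removes 2 → [7, 25]
a[-1]+a[0] = 25+7 = 32

32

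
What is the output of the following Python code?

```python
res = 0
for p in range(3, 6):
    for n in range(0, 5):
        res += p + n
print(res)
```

90

p=3,n=0: res = 0+3 = 3
p=3,n=1: res = 3+4 = 7
p=3,n=2: res = 7+5 = 12
p=3,n=3: res = 12+6 = 18
p=3,n=4: res = 18+7 = 25
p=4,n=0: res = 25+4 = 29
p=4,n=1: res = 29+5 = 34
p=4,n=2: res = 34+6 = 40
p=4,n=3: res = 40+7 = 47
p=4,n=4: res = 47+8 = 55
p=5,n=0: res = 55+5 = 60
p=5,n=1: res = 60+6 = 66
p=5,n=2: res = 66+7 = 73
p=5,n=3: res = 73+8 = 81
p=5,n=4: res = 81+9 = 90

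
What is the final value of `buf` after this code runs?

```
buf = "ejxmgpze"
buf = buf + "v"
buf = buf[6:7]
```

'z'

+ 'v' → 'ejxmgpzev'
slice [6:7] → 'z'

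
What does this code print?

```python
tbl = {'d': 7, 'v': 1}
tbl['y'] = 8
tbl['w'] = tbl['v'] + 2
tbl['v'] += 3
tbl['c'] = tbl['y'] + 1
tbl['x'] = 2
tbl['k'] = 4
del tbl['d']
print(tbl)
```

tbl['y'] = 8 → {'d': 7, 'v': 1, 'y': 8}
tbl['w'] = tbl['v']+2 = 3 → {'d': 7, 'v': 1, 'y': 8, 'w': 3}
tbl['v'] = 1+3 = 4 → {'d': 7, 'v': 4, 'y': 8, 'w': 3}
tbl['c'] = tbl['y']+1 = 9 → {'d': 7, 'v': 4, 'y': 8, 'w': 3, 'c': 9}
tbl['x'] = 2 → {'d': 7, 'v': 4, 'y': 8, 'w': 3, 'c': 9, 'x': 2}
tbl['k'] = 4 → {'d': 7, 'v': 4, 'y': 8, 'w': 3, 'c': 9, 'x': 2, 'k': 4}
del 'd' → {'v': 4, 'y': 8, 'w': 3, 'c': 9, 'x': 2, 'k': 4}

{'v': 4, 'y': 8, 'w': 3, 'c': 9, 'x': 2, 'k': 4}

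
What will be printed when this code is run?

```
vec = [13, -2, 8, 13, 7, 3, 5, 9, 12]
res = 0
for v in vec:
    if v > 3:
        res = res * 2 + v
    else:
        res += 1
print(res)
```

1474

v=13: >3, res = 0*2+13 = 13
v=-2: not >3, res = 13+1 = 14
v=8: >3, res = 14*2+8 = 36
v=13: >3, res = 36*2+13 = 85
v=7: >3, res = 85*2+7 = 177
v=3: not >3, res = 177+1 = 178
v=5: >3, res = 178*2+5 = 361
v=9: >3, res = 361*2+9 = 731
v=12: >3, res = 731*2+12 = 1474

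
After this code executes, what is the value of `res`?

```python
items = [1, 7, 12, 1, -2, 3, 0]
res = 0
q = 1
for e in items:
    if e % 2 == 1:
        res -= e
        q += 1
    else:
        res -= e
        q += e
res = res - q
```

-37

e=1: odd, res = 0-1 = -1; q=2
e=7: odd, res = (-1)-7 = -8; q=3
e=12: not odd, res = (-8)-12 = -20; q=15
e=1: odd, res = (-20)-1 = -21; q=16
e=-2: not odd, res = (-21)-(-2) = -19; q=14
e=3: odd, res = (-19)-3 = -22; q=15
e=0: not odd, res = (-22)-0 = -22; q=15
res-q = (-22)-15 = -37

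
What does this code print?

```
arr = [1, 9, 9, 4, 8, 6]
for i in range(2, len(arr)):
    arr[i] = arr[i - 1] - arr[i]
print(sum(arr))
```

i=2: arr[2] = 9-9 = 0 → [1, 9, 0, 4, 8, 6]
i=3: arr[3] = 0-4 = -4 → [1, 9, 0, -4, 8, 6]
i=4: arr[4] = (-4)-8 = -12 → [1, 9, 0, -4, -12, 6]
i=5: arr[5] = (-12)-6 = -18 → [1, 9, 0, -4, -12, -18]
sum = -24

-24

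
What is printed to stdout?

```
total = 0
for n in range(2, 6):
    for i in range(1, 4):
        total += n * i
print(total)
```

n=2,i=1: total = 0+2 = 2
n=2,i=2: total = 2+4 = 6
n=2,i=3: total = 6+6 = 12
n=3,i=1: total = 12+3 = 15
n=3,i=2: total = 15+6 = 21
n=3,i=3: total = 21+9 = 30
n=4,i=1: total = 30+4 = 34
n=4,i=2: total = 34+8 = 42
n=4,i=3: total = 42+12 = 54
n=5,i=1: total = 54+5 = 59
n=5,i=2: total = 59+10 = 69
n=5,i=3: total = 69+15 = 84

84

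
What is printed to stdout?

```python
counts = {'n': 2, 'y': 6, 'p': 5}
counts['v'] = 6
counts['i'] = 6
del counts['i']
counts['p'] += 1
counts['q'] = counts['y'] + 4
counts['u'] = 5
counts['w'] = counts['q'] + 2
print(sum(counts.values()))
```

47

counts['v'] = 6 → {'n': 2, 'y': 6, 'p': 5, 'v': 6}
counts['i'] = 6 → {'n': 2, 'y': 6, 'p': 5, 'v': 6, 'i': 6}
del 'i' → {'n': 2, 'y': 6, 'p': 5, 'v': 6}
counts['p'] = 5+1 = 6 → {'n': 2, 'y': 6, 'p': 6, 'v': 6}
counts['q'] = counts['y']+4 = 10 → {'n': 2, 'y': 6, 'p': 6, 'v': 6, 'q': 10}
counts['u'] = 5 → {'n': 2, 'y': 6, 'p': 6, 'v': 6, 'q': 10, 'u': 5}
counts['w'] = counts['q']+2 = 12 → {'n': 2, 'y': 6, 'p': 6, 'v': 6, 'q': 10, 'u': 5, 'w': 12}
sum of values = 47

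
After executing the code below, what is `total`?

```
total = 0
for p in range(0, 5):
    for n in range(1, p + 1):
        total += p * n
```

65

p=1,n=1: total = 0+1 = 1
p=2,n=1: total = 1+2 = 3
p=2,n=2: total = 3+4 = 7
p=3,n=1: total = 7+3 = 10
p=3,n=2: total = 10+6 = 16
p=3,n=3: total = 16+9 = 25
p=4,n=1: total = 25+4 = 29
p=4,n=2: total = 29+8 = 37
p=4,n=3: total = 37+12 = 49
p=4,n=4: total = 49+16 = 65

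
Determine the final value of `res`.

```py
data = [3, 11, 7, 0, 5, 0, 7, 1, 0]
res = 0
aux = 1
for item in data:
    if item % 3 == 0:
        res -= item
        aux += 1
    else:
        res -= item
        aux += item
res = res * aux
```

item=3: %3==0, res = 0-3 = -3; aux=2
item=11: not %3==0, res = (-3)-11 = -14; aux=13
item=7: not %3==0, res = (-14)-7 = -21; aux=20
item=0: %3==0, res = (-21)-0 = -21; aux=21
item=5: not %3==0, res = (-21)-5 = -26; aux=26
item=0: %3==0, res = (-26)-0 = -26; aux=27
item=7: not %3==0, res = (-26)-7 = -33; aux=34
item=1: not %3==0, res = (-33)-1 = -34; aux=35
item=0: %3==0, res = (-34)-0 = -34; aux=36
res*aux = (-34)*36 = -1224

-1224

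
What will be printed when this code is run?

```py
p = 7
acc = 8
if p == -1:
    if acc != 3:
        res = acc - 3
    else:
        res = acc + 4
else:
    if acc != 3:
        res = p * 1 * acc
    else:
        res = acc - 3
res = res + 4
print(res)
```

60

p=7, acc=8
p == -1 is False; acc != 3 is True
→ res = p * 1 * acc = 56
res = 56+4 = 60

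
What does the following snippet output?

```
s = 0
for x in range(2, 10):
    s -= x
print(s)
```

-44

x=2: s = 0-2 = -2
x=3: s = (-2)-3 = -5
x=4: s = (-5)-4 = -9
x=5: s = (-9)-5 = -14
x=6: s = (-14)-6 = -20
x=7: s = (-20)-7 = -27
x=8: s = (-27)-8 = -35
x=9: s = (-35)-9 = -44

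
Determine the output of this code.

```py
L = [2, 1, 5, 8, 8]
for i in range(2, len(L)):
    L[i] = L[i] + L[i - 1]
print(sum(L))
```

45

i=2: L[2] = 5+1 = 6 → [2, 1, 6, 8, 8]
i=3: L[3] = 8+6 = 14 → [2, 1, 6, 14, 8]
i=4: L[4] = 8+14 = 22 → [2, 1, 6, 14, 22]
sum = 45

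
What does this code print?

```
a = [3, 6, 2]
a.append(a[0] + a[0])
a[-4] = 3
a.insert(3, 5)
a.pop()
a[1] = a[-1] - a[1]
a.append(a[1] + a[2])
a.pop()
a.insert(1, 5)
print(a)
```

append a[0]+a[0] = 3+3 = 6 → [3, 6, 2, 6]
a[-4] = 3 → [3, 6, 2, 6]
insert 5 at 3 → [3, 6, 2, 5, 6]
pop() removes 6 → [3, 6, 2, 5]
a[1] = a[-1]-a[1] = 5-6 = -1 → [3, -1, 2, 5]
append a[1]+a[2] = (-1)+2 = 1 → [3, -1, 2, 5, 1]
pop() removes 1 → [3, -1, 2, 5]
insert 5 at 1 → [3, 5, -1, 2, 5]

[3, 5, -1, 2, 5]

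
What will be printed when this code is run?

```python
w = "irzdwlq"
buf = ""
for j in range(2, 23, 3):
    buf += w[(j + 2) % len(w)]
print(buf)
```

j=2: add w[4]='w' → 'w'
j=5: add w[0]='i' → 'wi'
j=8: add w[3]='d' → 'wid'
j=11: add w[6]='q' → 'widq'
j=14: add w[2]='z' → 'widqz'
j=17: add w[5]='l' → 'widqzl'
j=20: add w[1]='r' → 'widqzlr'

widqzlr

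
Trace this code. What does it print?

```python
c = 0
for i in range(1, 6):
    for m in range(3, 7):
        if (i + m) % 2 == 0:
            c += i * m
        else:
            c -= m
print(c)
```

86

i=1,m=3: even sum, c = 0+3 = 3
i=1,m=4: odd sum, c = 3-4 = -1
i=1,m=5: even sum, c = (-1)+5 = 4
i=1,m=6: odd sum, c = 4-6 = -2
i=2,m=3: odd sum, c = (-2)-3 = -5
i=2,m=4: even sum, c = (-5)+8 = 3
i=2,m=5: odd sum, c = 3-5 = -2
i=2,m=6: even sum, c = (-2)+12 = 10
i=3,m=3: even sum, c = 10+9 = 19
i=3,m=4: odd sum, c = 19-4 = 15
i=3,m=5: even sum, c = 15+15 = 30
i=3,m=6: odd sum, c = 30-6 = 24
i=4,m=3: odd sum, c = 24-3 = 21
i=4,m=4: even sum, c = 21+16 = 37
i=4,m=5: odd sum, c = 37-5 = 32
i=4,m=6: even sum, c = 32+24 = 56
i=5,m=3: even sum, c = 56+15 = 71
i=5,m=4: odd sum, c = 71-4 = 67
i=5,m=5: even sum, c = 67+25 = 92
i=5,m=6: odd sum, c = 92-6 = 86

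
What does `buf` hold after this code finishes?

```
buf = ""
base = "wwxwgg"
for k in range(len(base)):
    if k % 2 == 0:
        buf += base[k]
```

k=0: add 'w' → 'w'
k=1: skip
k=2: add 'x' → 'wx'
k=3: skip
k=4: add 'g' → 'wxg'
k=5: skip

'wxg'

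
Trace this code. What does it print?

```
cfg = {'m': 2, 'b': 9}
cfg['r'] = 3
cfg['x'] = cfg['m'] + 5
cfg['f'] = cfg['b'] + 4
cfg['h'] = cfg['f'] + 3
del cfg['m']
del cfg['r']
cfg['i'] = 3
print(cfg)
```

cfg['r'] = 3 → {'m': 2, 'b': 9, 'r': 3}
cfg['x'] = cfg['m']+5 = 7 → {'m': 2, 'b': 9, 'r': 3, 'x': 7}
cfg['f'] = cfg['b']+4 = 13 → {'m': 2, 'b': 9, 'r': 3, 'x': 7, 'f': 13}
cfg['h'] = cfg['f']+3 = 16 → {'m': 2, 'b': 9, 'r': 3, 'x': 7, 'f': 13, 'h': 16}
del 'm' → {'b': 9, 'r': 3, 'x': 7, 'f': 13, 'h': 16}
del 'r' → {'b': 9, 'x': 7, 'f': 13, 'h': 16}
cfg['i'] = 3 → {'b': 9, 'x': 7, 'f': 13, 'h': 16, 'i': 3}

{'b': 9, 'x': 7, 'f': 13, 'h': 16, 'i': 3}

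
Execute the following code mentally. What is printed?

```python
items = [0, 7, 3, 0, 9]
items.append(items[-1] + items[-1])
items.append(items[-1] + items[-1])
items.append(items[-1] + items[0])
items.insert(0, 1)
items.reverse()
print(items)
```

[36, 36, 18, 9, 0, 3, 7, 0, 1]

append items[-1]+items[-1] = 9+9 = 18 → [0, 7, 3, 0, 9, 18]
append items[-1]+items[-1] = 18+18 = 36 → [0, 7, 3, 0, 9, 18, 36]
append items[-1]+items[0] = 36+0 = 36 → [0, 7, 3, 0, 9, 18, 36, 36]
insert 1 at 0 → [1, 0, 7, 3, 0, 9, 18, 36, 36]
reverse → [36, 36, 18, 9, 0, 3, 7, 0, 1]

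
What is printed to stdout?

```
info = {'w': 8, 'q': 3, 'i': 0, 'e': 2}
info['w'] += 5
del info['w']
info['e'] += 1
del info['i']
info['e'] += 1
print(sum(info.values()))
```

7

info['w'] = 8+5 = 13 → {'w': 13, 'q': 3, 'i': 0, 'e': 2}
del 'w' → {'q': 3, 'i': 0, 'e': 2}
info['e'] = 2+1 = 3 → {'q': 3, 'i': 0, 'e': 3}
del 'i' → {'q': 3, 'e': 3}
info['e'] = 3+1 = 4 → {'q': 3, 'e': 4}
sum of values = 7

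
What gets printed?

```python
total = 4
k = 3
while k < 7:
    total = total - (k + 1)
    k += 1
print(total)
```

-18

k=3: total = 4-4 = 0
k=4: total = 0-5 = -5
k=5: total = (-5)-6 = -11
k=6: total = (-11)-7 = -18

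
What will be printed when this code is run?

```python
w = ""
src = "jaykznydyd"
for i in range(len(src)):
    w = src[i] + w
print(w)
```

dydynzkyaj

i=0: prepend 'j' → 'j'
i=1: prepend 'a' → 'aj'
i=2: prepend 'y' → 'yaj'
i=3: prepend 'k' → 'kyaj'
i=4: prepend 'z' → 'zkyaj'
i=5: prepend 'n' → 'nzkyaj'
i=6: prepend 'y' → 'ynzkyaj'
i=7: prepend 'd' → 'dynzkyaj'
i=8: prepend 'y' → 'ydynzkyaj'
i=9: prepend 'd' → 'dydynzkyaj'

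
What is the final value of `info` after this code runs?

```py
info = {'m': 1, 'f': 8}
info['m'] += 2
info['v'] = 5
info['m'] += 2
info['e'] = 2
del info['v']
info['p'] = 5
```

info['m'] = 1+2 = 3 → {'m': 3, 'f': 8}
info['v'] = 5 → {'m': 3, 'f': 8, 'v': 5}
info['m'] = 3+2 = 5 → {'m': 5, 'f': 8, 'v': 5}
info['e'] = 2 → {'m': 5, 'f': 8, 'v': 5, 'e': 2}
del 'v' → {'m': 5, 'f': 8, 'e': 2}
info['p'] = 5 → {'m': 5, 'f': 8, 'e': 2, 'p': 5}

{'m': 5, 'f': 8, 'e': 2, 'p': 5}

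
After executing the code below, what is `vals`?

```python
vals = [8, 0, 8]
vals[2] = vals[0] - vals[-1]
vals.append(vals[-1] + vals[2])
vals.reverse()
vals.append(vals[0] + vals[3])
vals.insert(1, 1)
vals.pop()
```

[0, 1, 0, 0, 8]

vals[2] = vals[0]-vals[-1] = 8-8 = 0 → [8, 0, 0]
append vals[-1]+vals[2] = 0+0 = 0 → [8, 0, 0, 0]
reverse → [0, 0, 0, 8]
append vals[0]+vals[3] = 0+8 = 8 → [0, 0, 0, 8, 8]
insert 1 at 1 → [0, 1, 0, 0, 8, 8]
pop() removes 8 → [0, 1, 0, 0, 8]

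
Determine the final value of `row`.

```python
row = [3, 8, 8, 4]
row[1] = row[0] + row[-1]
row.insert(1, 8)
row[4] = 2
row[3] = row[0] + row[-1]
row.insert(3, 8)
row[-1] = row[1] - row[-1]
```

[3, 8, 7, 8, 5, 6]

row[1] = row[0]+row[-1] = 3+4 = 7 → [3, 7, 8, 4]
insert 8 at 1 → [3, 8, 7, 8, 4]
row[4] = 2 → [3, 8, 7, 8, 2]
row[3] = row[0]+row[-1] = 3+2 = 5 → [3, 8, 7, 5, 2]
insert 8 at 3 → [3, 8, 7, 8, 5, 2]
row[-1] = row[1]-row[-1] = 8-2 = 6 → [3, 8, 7, 8, 5, 6]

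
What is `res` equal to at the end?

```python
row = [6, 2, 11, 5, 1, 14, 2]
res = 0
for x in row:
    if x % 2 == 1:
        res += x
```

x=6: not odd
x=2: not odd
x=11: odd, res = 0+11 = 11
x=5: odd, res = 11+5 = 16
x=1: odd, res = 16+1 = 17
x=14: not odd
x=2: not odd

17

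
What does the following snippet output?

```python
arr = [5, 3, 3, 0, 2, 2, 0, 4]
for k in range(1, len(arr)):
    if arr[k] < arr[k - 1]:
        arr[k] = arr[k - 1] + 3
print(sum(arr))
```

124

k=1: 3<5, arr[1] = 5+3 = 8 → [5, 8, 3, 0, 2, 2, 0, 4]
k=2: 3<8, arr[2] = 8+3 = 11 → [5, 8, 11, 0, 2, 2, 0, 4]
k=3: 0<11, arr[3] = 11+3 = 14 → [5, 8, 11, 14, 2, 2, 0, 4]
k=4: 2<14, arr[4] = 14+3 = 17 → [5, 8, 11, 14, 17, 2, 0, 4]
k=5: 2<17, arr[5] = 17+3 = 20 → [5, 8, 11, 14, 17, 20, 0, 4]
k=6: 0<20, arr[6] = 20+3 = 23 → [5, 8, 11, 14, 17, 20, 23, 4]
k=7: 4<23, arr[7] = 23+3 = 26 → [5, 8, 11, 14, 17, 20, 23, 26]
sum = 124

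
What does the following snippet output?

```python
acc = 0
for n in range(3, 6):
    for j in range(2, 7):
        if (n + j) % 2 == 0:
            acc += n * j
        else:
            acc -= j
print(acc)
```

80

n=3,j=2: odd sum, acc = 0-2 = -2
n=3,j=3: even sum, acc = (-2)+9 = 7
n=3,j=4: odd sum, acc = 7-4 = 3
n=3,j=5: even sum, acc = 3+15 = 18
n=3,j=6: odd sum, acc = 18-6 = 12
n=4,j=2: even sum, acc = 12+8 = 20
n=4,j=3: odd sum, acc = 20-3 = 17
n=4,j=4: even sum, acc = 17+16 = 33
n=4,j=5: odd sum, acc = 33-5 = 28
n=4,j=6: even sum, acc = 28+24 = 52
n=5,j=2: odd sum, acc = 52-2 = 50
n=5,j=3: even sum, acc = 50+15 = 65
n=5,j=4: odd sum, acc = 65-4 = 61
n=5,j=5: even sum, acc = 61+25 = 86
n=5,j=6: odd sum, acc = 86-6 = 80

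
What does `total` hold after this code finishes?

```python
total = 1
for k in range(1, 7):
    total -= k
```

-20

k=1: total = 1-1 = 0
k=2: total = 0-2 = -2
k=3: total = (-2)-3 = -5
k=4: total = (-5)-4 = -9
k=5: total = (-9)-5 = -14
k=6: total = (-14)-6 = -20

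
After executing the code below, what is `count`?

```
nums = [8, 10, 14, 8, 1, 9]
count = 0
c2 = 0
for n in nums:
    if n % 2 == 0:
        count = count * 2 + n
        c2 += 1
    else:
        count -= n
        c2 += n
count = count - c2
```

116

n=8: even, count = 0*2+8 = 8; c2=1
n=10: even, count = 8*2+10 = 26; c2=2
n=14: even, count = 26*2+14 = 66; c2=3
n=8: even, count = 66*2+8 = 140; c2=4
n=1: not even, count = 140-1 = 139; c2=5
n=9: not even, count = 139-9 = 130; c2=14
count-c2 = 130-14 = 116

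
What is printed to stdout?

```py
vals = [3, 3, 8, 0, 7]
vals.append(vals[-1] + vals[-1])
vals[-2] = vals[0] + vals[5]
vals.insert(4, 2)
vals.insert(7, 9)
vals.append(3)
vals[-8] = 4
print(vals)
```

append vals[-1]+vals[-1] = 7+7 = 14 → [3, 3, 8, 0, 7, 14]
vals[-2] = vals[0]+vals[5] = 3+14 = 17 → [3, 3, 8, 0, 17, 14]
insert 2 at 4 → [3, 3, 8, 0, 2, 17, 14]
insert 9 at 7 → [3, 3, 8, 0, 2, 17, 14, 9]
append 3 → [3, 3, 8, 0, 2, 17, 14, 9, 3]
vals[-8] = 4 → [3, 4, 8, 0, 2, 17, 14, 9, 3]

[3, 4, 8, 0, 2, 17, 14, 9, 3]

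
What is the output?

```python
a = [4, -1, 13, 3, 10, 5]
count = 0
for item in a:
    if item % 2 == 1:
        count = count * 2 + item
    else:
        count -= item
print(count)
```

-29

item=4: not odd, count = 0-4 = -4
item=-1: odd, count = (-4)*2+(-1) = -9
item=13: odd, count = (-9)*2+13 = -5
item=3: odd, count = (-5)*2+3 = -7
item=10: not odd, count = (-7)-10 = -17
item=5: odd, count = (-17)*2+5 = -29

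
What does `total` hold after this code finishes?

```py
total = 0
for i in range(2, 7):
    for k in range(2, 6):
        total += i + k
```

i=2,k=2: total = 0+4 = 4
i=2,k=3: total = 4+5 = 9
i=2,k=4: total = 9+6 = 15
i=2,k=5: total = 15+7 = 22
i=3,k=2: total = 22+5 = 27
i=3,k=3: total = 27+6 = 33
i=3,k=4: total = 33+7 = 40
i=3,k=5: total = 40+8 = 48
i=4,k=2: total = 48+6 = 54
i=4,k=3: total = 54+7 = 61
i=4,k=4: total = 61+8 = 69
i=4,k=5: total = 69+9 = 78
i=5,k=2: total = 78+7 = 85
i=5,k=3: total = 85+8 = 93
i=5,k=4: total = 93+9 = 102
i=5,k=5: total = 102+10 = 112
i=6,k=2: total = 112+8 = 120
i=6,k=3: total = 120+9 = 129
i=6,k=4: total = 129+10 = 139
i=6,k=5: total = 139+11 = 150

150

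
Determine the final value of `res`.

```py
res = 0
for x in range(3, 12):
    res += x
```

x=3: res = 0+3 = 3
x=4: res = 3+4 = 7
x=5: res = 7+5 = 12
x=6: res = 12+6 = 18
x=7: res = 18+7 = 25
x=8: res = 25+8 = 33
x=9: res = 33+9 = 42
x=10: res = 42+10 = 52
x=11: res = 52+11 = 63

63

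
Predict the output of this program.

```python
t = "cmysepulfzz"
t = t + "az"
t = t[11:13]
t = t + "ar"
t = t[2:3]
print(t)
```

a

+ 'az' → 'cmysepulfzzaz'
slice [11:13] → 'az'
+ 'ar' → 'azar'
slice [2:3] → 'a'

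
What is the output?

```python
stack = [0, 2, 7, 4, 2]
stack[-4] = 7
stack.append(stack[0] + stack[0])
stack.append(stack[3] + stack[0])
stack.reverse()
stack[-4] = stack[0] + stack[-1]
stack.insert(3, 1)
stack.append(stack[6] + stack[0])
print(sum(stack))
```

36

stack[-4] = 7 → [0, 7, 7, 4, 2]
append stack[0]+stack[0] = 0+0 = 0 → [0, 7, 7, 4, 2, 0]
append stack[3]+stack[0] = 4+0 = 4 → [0, 7, 7, 4, 2, 0, 4]
reverse → [4, 0, 2, 4, 7, 7, 0]
stack[-4] = stack[0]+stack[-1] = 4+0 = 4 → [4, 0, 2, 4, 7, 7, 0]
insert 1 at 3 → [4, 0, 2, 1, 4, 7, 7, 0]
append stack[6]+stack[0] = 7+4 = 11 → [4, 0, 2, 1, 4, 7, 7, 0, 11]
sum = 36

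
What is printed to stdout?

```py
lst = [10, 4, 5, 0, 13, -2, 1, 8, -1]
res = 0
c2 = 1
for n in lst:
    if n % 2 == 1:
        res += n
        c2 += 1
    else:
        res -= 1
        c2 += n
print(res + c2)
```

n=10: not odd, res = 0-1 = -1; c2=11
n=4: not odd, res = (-1)-1 = -2; c2=15
n=5: odd, res = (-2)+5 = 3; c2=16
n=0: not odd, res = 3-1 = 2; c2=16
n=13: odd, res = 2+13 = 15; c2=17
n=-2: not odd, res = 15-1 = 14; c2=15
n=1: odd, res = 14+1 = 15; c2=16
n=8: not odd, res = 15-1 = 14; c2=24
n=-1: odd, res = 14+(-1) = 13; c2=25
res+c2 = 13+25 = 38

38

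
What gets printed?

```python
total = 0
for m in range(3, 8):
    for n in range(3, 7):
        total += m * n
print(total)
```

450

m=3,n=3: total = 0+9 = 9
m=3,n=4: total = 9+12 = 21
m=3,n=5: total = 21+15 = 36
m=3,n=6: total = 36+18 = 54
m=4,n=3: total = 54+12 = 66
m=4,n=4: total = 66+16 = 82
m=4,n=5: total = 82+20 = 102
m=4,n=6: total = 102+24 = 126
m=5,n=3: total = 126+15 = 141
m=5,n=4: total = 141+20 = 161
m=5,n=5: total = 161+25 = 186
m=5,n=6: total = 186+30 = 216
m=6,n=3: total = 216+18 = 234
m=6,n=4: total = 234+24 = 258
m=6,n=5: total = 258+30 = 288
m=6,n=6: total = 288+36 = 324
m=7,n=3: total = 324+21 = 345
m=7,n=4: total = 345+28 = 373
m=7,n=5: total = 373+35 = 408
m=7,n=6: total = 408+42 = 450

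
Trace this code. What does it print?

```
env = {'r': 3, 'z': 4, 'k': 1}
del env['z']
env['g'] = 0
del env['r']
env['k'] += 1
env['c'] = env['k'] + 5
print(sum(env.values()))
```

del 'z' → {'r': 3, 'k': 1}
env['g'] = 0 → {'r': 3, 'k': 1, 'g': 0}
del 'r' → {'k': 1, 'g': 0}
env['k'] = 1+1 = 2 → {'k': 2, 'g': 0}
env['c'] = env['k']+5 = 7 → {'k': 2, 'g': 0, 'c': 7}
sum of values = 9

9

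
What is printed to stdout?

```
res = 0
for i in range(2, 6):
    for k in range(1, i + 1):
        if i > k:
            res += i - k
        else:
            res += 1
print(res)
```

i=2,k=1: 2>1, res = 0+1 = 1
i=2,k=2: not 2>2, res = 1+1 = 2
i=3,k=1: 3>1, res = 2+2 = 4
i=3,k=2: 3>2, res = 4+1 = 5
i=3,k=3: not 3>3, res = 5+1 = 6
i=4,k=1: 4>1, res = 6+3 = 9
i=4,k=2: 4>2, res = 9+2 = 11
i=4,k=3: 4>3, res = 11+1 = 12
i=4,k=4: not 4>4, res = 12+1 = 13
i=5,k=1: 5>1, res = 13+4 = 17
i=5,k=2: 5>2, res = 17+3 = 20
i=5,k=3: 5>3, res = 20+2 = 22
i=5,k=4: 5>4, res = 22+1 = 23
i=5,k=5: not 5>5, res = 23+1 = 24

24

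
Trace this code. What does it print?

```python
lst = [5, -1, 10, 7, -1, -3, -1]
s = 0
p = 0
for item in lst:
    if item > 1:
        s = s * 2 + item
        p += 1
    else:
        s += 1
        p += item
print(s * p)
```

-162

item=5: >1, s = 0*2+5 = 5; p=1
item=-1: not >1, s = 5+1 = 6; p=0
item=10: >1, s = 6*2+10 = 22; p=1
item=7: >1, s = 22*2+7 = 51; p=2
item=-1: not >1, s = 51+1 = 52; p=1
item=-3: not >1, s = 52+1 = 53; p=-2
item=-1: not >1, s = 53+1 = 54; p=-3
s*p = 54*(-3) = -162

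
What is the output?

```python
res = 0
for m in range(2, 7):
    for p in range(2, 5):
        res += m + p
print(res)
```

105

m=2,p=2: res = 0+4 = 4
m=2,p=3: res = 4+5 = 9
m=2,p=4: res = 9+6 = 15
m=3,p=2: res = 15+5 = 20
m=3,p=3: res = 20+6 = 26
m=3,p=4: res = 26+7 = 33
m=4,p=2: res = 33+6 = 39
m=4,p=3: res = 39+7 = 46
m=4,p=4: res = 46+8 = 54
m=5,p=2: res = 54+7 = 61
m=5,p=3: res = 61+8 = 69
m=5,p=4: res = 69+9 = 78
m=6,p=2: res = 78+8 = 86
m=6,p=3: res = 86+9 = 95
m=6,p=4: res = 95+10 = 105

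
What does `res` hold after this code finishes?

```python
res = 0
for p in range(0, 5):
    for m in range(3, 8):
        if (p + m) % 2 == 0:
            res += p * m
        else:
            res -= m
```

p=0,m=3: odd sum, res = 0-3 = -3
p=0,m=4: even sum, res = (-3)+0 = -3
p=0,m=5: odd sum, res = (-3)-5 = -8
p=0,m=6: even sum, res = (-8)+0 = -8
p=0,m=7: odd sum, res = (-8)-7 = -15
p=1,m=3: even sum, res = (-15)+3 = -12
p=1,m=4: odd sum, res = (-12)-4 = -16
p=1,m=5: even sum, res = (-16)+5 = -11
p=1,m=6: odd sum, res = (-11)-6 = -17
p=1,m=7: even sum, res = (-17)+7 = -10
p=2,m=3: odd sum, res = (-10)-3 = -13
p=2,m=4: even sum, res = (-13)+8 = -5
p=2,m=5: odd sum, res = (-5)-5 = -10
p=2,m=6: even sum, res = (-10)+12 = 2
p=2,m=7: odd sum, res = 2-7 = -5
p=3,m=3: even sum, res = (-5)+9 = 4
p=3,m=4: odd sum, res = 4-4 = 0
p=3,m=5: even sum, res = 0+15 = 15
p=3,m=6: odd sum, res = 15-6 = 9
p=3,m=7: even sum, res = 9+21 = 30
p=4,m=3: odd sum, res = 30-3 = 27
p=4,m=4: even sum, res = 27+16 = 43
p=4,m=5: odd sum, res = 43-5 = 38
p=4,m=6: even sum, res = 38+24 = 62
p=4,m=7: odd sum, res = 62-7 = 55

55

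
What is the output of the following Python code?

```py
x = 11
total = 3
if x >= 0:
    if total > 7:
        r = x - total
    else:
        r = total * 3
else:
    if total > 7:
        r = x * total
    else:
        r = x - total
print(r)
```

x=11, total=3
x >= 0 is True; total > 7 is False
→ r = total * 3 = 9

9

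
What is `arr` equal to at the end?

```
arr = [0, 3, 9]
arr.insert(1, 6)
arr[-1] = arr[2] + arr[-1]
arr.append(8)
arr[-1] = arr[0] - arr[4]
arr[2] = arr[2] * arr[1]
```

insert 6 at 1 → [0, 6, 3, 9]
arr[-1] = arr[2]+arr[-1] = 3+9 = 12 → [0, 6, 3, 12]
append 8 → [0, 6, 3, 12, 8]
arr[-1] = arr[0]-arr[4] = 0-8 = -8 → [0, 6, 3, 12, -8]
arr[2] = arr[2]*arr[1] = 3*6 = 18 → [0, 6, 18, 12, -8]

[0, 6, 18, 12, -8]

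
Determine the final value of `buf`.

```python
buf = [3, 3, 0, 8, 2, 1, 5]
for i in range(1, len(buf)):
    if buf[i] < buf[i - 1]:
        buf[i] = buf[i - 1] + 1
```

i=1: 3>=3, unchanged → [3, 3, 0, 8, 2, 1, 5]
i=2: 0<3, buf[2] = 3+1 = 4 → [3, 3, 4, 8, 2, 1, 5]
i=3: 8>=4, unchanged → [3, 3, 4, 8, 2, 1, 5]
i=4: 2<8, buf[4] = 8+1 = 9 → [3, 3, 4, 8, 9, 1, 5]
i=5: 1<9, buf[5] = 9+1 = 10 → [3, 3, 4, 8, 9, 10, 5]
i=6: 5<10, buf[6] = 10+1 = 11 → [3, 3, 4, 8, 9, 10, 11]

[3, 3, 4, 8, 9, 10, 11]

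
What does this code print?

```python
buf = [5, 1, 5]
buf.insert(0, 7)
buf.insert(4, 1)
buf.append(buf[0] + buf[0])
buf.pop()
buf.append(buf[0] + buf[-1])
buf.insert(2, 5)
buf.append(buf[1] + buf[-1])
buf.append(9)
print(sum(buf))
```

54

insert 7 at 0 → [7, 5, 1, 5]
insert 1 at 4 → [7, 5, 1, 5, 1]
append buf[0]+buf[0] = 7+7 = 14 → [7, 5, 1, 5, 1, 14]
pop() removes 14 → [7, 5, 1, 5, 1]
append buf[0]+buf[-1] = 7+1 = 8 → [7, 5, 1, 5, 1, 8]
insert 5 at 2 → [7, 5, 5, 1, 5, 1, 8]
append buf[1]+buf[-1] = 5+8 = 13 → [7, 5, 5, 1, 5, 1, 8, 13]
append 9 → [7, 5, 5, 1, 5, 1, 8, 13, 9]
sum = 54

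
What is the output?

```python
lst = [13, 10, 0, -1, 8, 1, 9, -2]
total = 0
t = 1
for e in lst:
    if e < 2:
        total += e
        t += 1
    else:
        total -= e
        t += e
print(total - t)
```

e=13: not <2, total = 0-13 = -13; t=14
e=10: not <2, total = (-13)-10 = -23; t=24
e=0: <2, total = (-23)+0 = -23; t=25
e=-1: <2, total = (-23)+(-1) = -24; t=26
e=8: not <2, total = (-24)-8 = -32; t=34
e=1: <2, total = (-32)+1 = -31; t=35
e=9: not <2, total = (-31)-9 = -40; t=44
e=-2: <2, total = (-40)+(-2) = -42; t=45
total-t = (-42)-45 = -87

-87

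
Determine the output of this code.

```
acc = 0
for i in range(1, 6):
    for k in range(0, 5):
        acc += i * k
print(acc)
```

150

i=1,k=0: acc = 0+0 = 0
i=1,k=1: acc = 0+1 = 1
i=1,k=2: acc = 1+2 = 3
i=1,k=3: acc = 3+3 = 6
i=1,k=4: acc = 6+4 = 10
i=2,k=0: acc = 10+0 = 10
i=2,k=1: acc = 10+2 = 12
i=2,k=2: acc = 12+4 = 16
i=2,k=3: acc = 16+6 = 22
i=2,k=4: acc = 22+8 = 30
i=3,k=0: acc = 30+0 = 30
i=3,k=1: acc = 30+3 = 33
i=3,k=2: acc = 33+6 = 39
i=3,k=3: acc = 39+9 = 48
i=3,k=4: acc = 48+12 = 60
i=4,k=0: acc = 60+0 = 60
i=4,k=1: acc = 60+4 = 64
i=4,k=2: acc = 64+8 = 72
i=4,k=3: acc = 72+12 = 84
i=4,k=4: acc = 84+16 = 100
i=5,k=0: acc = 100+0 = 100
i=5,k=1: acc = 100+5 = 105
i=5,k=2: acc = 105+10 = 115
i=5,k=3: acc = 115+15 = 130
i=5,k=4: acc = 130+20 = 150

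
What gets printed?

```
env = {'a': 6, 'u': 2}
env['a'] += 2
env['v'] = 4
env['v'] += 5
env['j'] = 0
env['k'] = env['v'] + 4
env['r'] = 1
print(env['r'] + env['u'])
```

3

env['a'] = 6+2 = 8 → {'a': 8, 'u': 2}
env['v'] = 4 → {'a': 8, 'u': 2, 'v': 4}
env['v'] = 4+5 = 9 → {'a': 8, 'u': 2, 'v': 9}
env['j'] = 0 → {'a': 8, 'u': 2, 'v': 9, 'j': 0}
env['k'] = env['v']+4 = 13 → {'a': 8, 'u': 2, 'v': 9, 'j': 0, 'k': 13}
env['r'] = 1 → {'a': 8, 'u': 2, 'v': 9, 'j': 0, 'k': 13, 'r': 1}
env['r']+env['u'] = 1+2 = 3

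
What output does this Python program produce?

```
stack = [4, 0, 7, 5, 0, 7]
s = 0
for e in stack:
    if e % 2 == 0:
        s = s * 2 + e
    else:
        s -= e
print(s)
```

e=4: even, s = 0*2+4 = 4
e=0: even, s = 4*2+0 = 8
e=7: not even, s = 8-7 = 1
e=5: not even, s = 1-5 = -4
e=0: even, s = (-4)*2+0 = -8
e=7: not even, s = (-8)-7 = -15

-15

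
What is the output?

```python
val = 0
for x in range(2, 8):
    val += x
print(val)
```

x=2: val = 0+2 = 2
x=3: val = 2+3 = 5
x=4: val = 5+4 = 9
x=5: val = 9+5 = 14
x=6: val = 14+6 = 20
x=7: val = 20+7 = 27

27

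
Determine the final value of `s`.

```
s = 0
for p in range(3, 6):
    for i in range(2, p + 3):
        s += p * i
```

p=3,i=2: s = 0+6 = 6
p=3,i=3: s = 6+9 = 15
p=3,i=4: s = 15+12 = 27
p=3,i=5: s = 27+15 = 42
p=4,i=2: s = 42+8 = 50
p=4,i=3: s = 50+12 = 62
p=4,i=4: s = 62+16 = 78
p=4,i=5: s = 78+20 = 98
p=4,i=6: s = 98+24 = 122
p=5,i=2: s = 122+10 = 132
p=5,i=3: s = 132+15 = 147
p=5,i=4: s = 147+20 = 167
p=5,i=5: s = 167+25 = 192
p=5,i=6: s = 192+30 = 222
p=5,i=7: s = 222+35 = 257

257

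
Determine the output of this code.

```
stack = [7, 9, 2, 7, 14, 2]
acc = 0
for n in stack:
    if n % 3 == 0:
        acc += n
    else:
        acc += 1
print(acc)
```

n=7: not %3==0, acc = 0+1 = 1
n=9: %3==0, acc = 1+9 = 10
n=2: not %3==0, acc = 10+1 = 11
n=7: not %3==0, acc = 11+1 = 12
n=14: not %3==0, acc = 12+1 = 13
n=2: not %3==0, acc = 13+1 = 14

14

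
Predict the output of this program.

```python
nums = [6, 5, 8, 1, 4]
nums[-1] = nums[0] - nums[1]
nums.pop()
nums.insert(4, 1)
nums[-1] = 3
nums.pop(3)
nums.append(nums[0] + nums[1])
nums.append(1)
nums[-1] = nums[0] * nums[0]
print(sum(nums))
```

69

nums[-1] = nums[0]-nums[1] = 6-5 = 1 → [6, 5, 8, 1, 1]
pop() removes 1 → [6, 5, 8, 1]
insert 1 at 4 → [6, 5, 8, 1, 1]
nums[-1] = 3 → [6, 5, 8, 1, 3]
pop(3) removes 1 → [6, 5, 8, 3]
append nums[0]+nums[1] = 6+5 = 11 → [6, 5, 8, 3, 11]
append 1 → [6, 5, 8, 3, 11, 1]
nums[-1] = nums[0]*nums[0] = 6*6 = 36 → [6, 5, 8, 3, 11, 36]
sum = 69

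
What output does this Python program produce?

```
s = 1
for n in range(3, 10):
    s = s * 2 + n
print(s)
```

n=3: s = 1*2+3 = 5
n=4: s = 5*2+4 = 14
n=5: s = 14*2+5 = 33
n=6: s = 33*2+6 = 72
n=7: s = 72*2+7 = 151
n=8: s = 151*2+8 = 310
n=9: s = 310*2+9 = 629

629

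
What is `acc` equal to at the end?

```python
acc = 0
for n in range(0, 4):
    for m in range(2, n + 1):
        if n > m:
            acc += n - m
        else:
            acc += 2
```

n=2,m=2: not 2>2, acc = 0+2 = 2
n=3,m=2: 3>2, acc = 2+1 = 3
n=3,m=3: not 3>3, acc = 3+2 = 5

5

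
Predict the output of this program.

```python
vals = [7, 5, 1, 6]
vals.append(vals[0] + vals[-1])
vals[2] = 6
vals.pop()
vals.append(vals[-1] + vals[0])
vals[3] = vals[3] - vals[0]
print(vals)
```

[7, 5, 6, -1, 13]

append vals[0]+vals[-1] = 7+6 = 13 → [7, 5, 1, 6, 13]
vals[2] = 6 → [7, 5, 6, 6, 13]
pop() removes 13 → [7, 5, 6, 6]
append vals[-1]+vals[0] = 6+7 = 13 → [7, 5, 6, 6, 13]
vals[3] = vals[3]-vals[0] = 6-7 = -1 → [7, 5, 6, -1, 13]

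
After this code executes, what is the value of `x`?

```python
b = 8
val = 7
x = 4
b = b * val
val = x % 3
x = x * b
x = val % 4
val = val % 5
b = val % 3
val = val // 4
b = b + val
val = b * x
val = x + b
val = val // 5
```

b = 8*7 = 56
val = 4%3 = 1
x = 4*56 = 224
x = 1%4 = 1
val = 1%5 = 1
b = 1%3 = 1
val = 1//4 = 0
b = 1+0 = 1
val = 1*1 = 1
val = 1+1 = 2
val = 2//5 = 0

1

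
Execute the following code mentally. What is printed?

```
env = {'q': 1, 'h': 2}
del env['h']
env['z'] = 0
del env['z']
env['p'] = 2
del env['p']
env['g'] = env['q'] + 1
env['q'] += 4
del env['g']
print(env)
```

del 'h' → {'q': 1}
env['z'] = 0 → {'q': 1, 'z': 0}
del 'z' → {'q': 1}
env['p'] = 2 → {'q': 1, 'p': 2}
del 'p' → {'q': 1}
env['g'] = env['q']+1 = 2 → {'q': 1, 'g': 2}
env['q'] = 1+4 = 5 → {'q': 5, 'g': 2}
del 'g' → {'q': 5}

{'q': 5}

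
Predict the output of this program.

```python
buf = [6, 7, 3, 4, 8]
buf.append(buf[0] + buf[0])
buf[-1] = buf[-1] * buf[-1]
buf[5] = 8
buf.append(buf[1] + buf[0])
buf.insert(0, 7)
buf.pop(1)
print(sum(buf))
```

50

append buf[0]+buf[0] = 6+6 = 12 → [6, 7, 3, 4, 8, 12]
buf[-1] = buf[-1]*buf[-1] = 12*12 = 144 → [6, 7, 3, 4, 8, 144]
buf[5] = 8 → [6, 7, 3, 4, 8, 8]
append buf[1]+buf[0] = 7+6 = 13 → [6, 7, 3, 4, 8, 8, 13]
insert 7 at 0 → [7, 6, 7, 3, 4, 8, 8, 13]
pop(1) removes 6 → [7, 7, 3, 4, 8, 8, 13]
sum = 50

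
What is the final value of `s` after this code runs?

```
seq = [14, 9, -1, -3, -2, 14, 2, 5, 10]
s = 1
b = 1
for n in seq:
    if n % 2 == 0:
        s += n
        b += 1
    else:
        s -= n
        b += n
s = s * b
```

n=14: even, s = 1+14 = 15; b=2
n=9: not even, s = 15-9 = 6; b=11
n=-1: not even, s = 6-(-1) = 7; b=10
n=-3: not even, s = 7-(-3) = 10; b=7
n=-2: even, s = 10+(-2) = 8; b=8
n=14: even, s = 8+14 = 22; b=9
n=2: even, s = 22+2 = 24; b=10
n=5: not even, s = 24-5 = 19; b=15
n=10: even, s = 19+10 = 29; b=16
s*b = 29*16 = 464

464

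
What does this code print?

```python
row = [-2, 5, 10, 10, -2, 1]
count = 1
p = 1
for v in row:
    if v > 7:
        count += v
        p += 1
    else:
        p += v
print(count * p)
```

v=-2: not >7; p=-1
v=5: not >7; p=4
v=10: >7, count = 1+10 = 11; p=5
v=10: >7, count = 11+10 = 21; p=6
v=-2: not >7; p=4
v=1: not >7; p=5
count*p = 21*5 = 105

105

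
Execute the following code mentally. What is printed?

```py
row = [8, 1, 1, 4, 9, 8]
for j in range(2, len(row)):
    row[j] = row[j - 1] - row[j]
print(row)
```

[8, 1, 0, -4, -13, -21]

j=2: row[2] = 1-1 = 0 → [8, 1, 0, 4, 9, 8]
j=3: row[3] = 0-4 = -4 → [8, 1, 0, -4, 9, 8]
j=4: row[4] = (-4)-9 = -13 → [8, 1, 0, -4, -13, 8]
j=5: row[5] = (-13)-8 = -21 → [8, 1, 0, -4, -13, -21]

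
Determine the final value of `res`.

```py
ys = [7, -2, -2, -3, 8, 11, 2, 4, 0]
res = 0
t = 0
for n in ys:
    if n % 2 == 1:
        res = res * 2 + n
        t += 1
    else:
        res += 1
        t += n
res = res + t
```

59

n=7: odd, res = 0*2+7 = 7; t=1
n=-2: not odd, res = 7+1 = 8; t=-1
n=-2: not odd, res = 8+1 = 9; t=-3
n=-3: odd, res = 9*2+(-3) = 15; t=-2
n=8: not odd, res = 15+1 = 16; t=6
n=11: odd, res = 16*2+11 = 43; t=7
n=2: not odd, res = 43+1 = 44; t=9
n=4: not odd, res = 44+1 = 45; t=13
n=0: not odd, res = 45+1 = 46; t=13
res+t = 46+13 = 59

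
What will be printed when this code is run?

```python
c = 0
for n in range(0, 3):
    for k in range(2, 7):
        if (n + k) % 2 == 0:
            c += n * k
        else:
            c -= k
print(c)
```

4

n=0,k=2: even sum, c = 0+0 = 0
n=0,k=3: odd sum, c = 0-3 = -3
n=0,k=4: even sum, c = (-3)+0 = -3
n=0,k=5: odd sum, c = (-3)-5 = -8
n=0,k=6: even sum, c = (-8)+0 = -8
n=1,k=2: odd sum, c = (-8)-2 = -10
n=1,k=3: even sum, c = (-10)+3 = -7
n=1,k=4: odd sum, c = (-7)-4 = -11
n=1,k=5: even sum, c = (-11)+5 = -6
n=1,k=6: odd sum, c = (-6)-6 = -12
n=2,k=2: even sum, c = (-12)+4 = -8
n=2,k=3: odd sum, c = (-8)-3 = -11
n=2,k=4: even sum, c = (-11)+8 = -3
n=2,k=5: odd sum, c = (-3)-5 = -8
n=2,k=6: even sum, c = (-8)+12 = 4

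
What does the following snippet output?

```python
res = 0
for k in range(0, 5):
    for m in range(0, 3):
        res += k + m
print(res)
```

45

k=0,m=0: res = 0+0 = 0
k=0,m=1: res = 0+1 = 1
k=0,m=2: res = 1+2 = 3
k=1,m=0: res = 3+1 = 4
k=1,m=1: res = 4+2 = 6
k=1,m=2: res = 6+3 = 9
k=2,m=0: res = 9+2 = 11
k=2,m=1: res = 11+3 = 14
k=2,m=2: res = 14+4 = 18
k=3,m=0: res = 18+3 = 21
k=3,m=1: res = 21+4 = 25
k=3,m=2: res = 25+5 = 30
k=4,m=0: res = 30+4 = 34
k=4,m=1: res = 34+5 = 39
k=4,m=2: res = 39+6 = 45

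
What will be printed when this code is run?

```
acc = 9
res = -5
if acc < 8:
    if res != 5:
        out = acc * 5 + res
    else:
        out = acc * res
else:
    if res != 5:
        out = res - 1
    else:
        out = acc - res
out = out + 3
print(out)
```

acc=9, res=-5
acc < 8 is False; res != 5 is True
→ out = res - 1 = -6
out = (-6)+3 = -3

-3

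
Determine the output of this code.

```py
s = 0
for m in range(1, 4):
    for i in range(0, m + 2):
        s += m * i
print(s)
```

m=1,i=0: s = 0+0 = 0
m=1,i=1: s = 0+1 = 1
m=1,i=2: s = 1+2 = 3
m=2,i=0: s = 3+0 = 3
m=2,i=1: s = 3+2 = 5
m=2,i=2: s = 5+4 = 9
m=2,i=3: s = 9+6 = 15
m=3,i=0: s = 15+0 = 15
m=3,i=1: s = 15+3 = 18
m=3,i=2: s = 18+6 = 24
m=3,i=3: s = 24+9 = 33
m=3,i=4: s = 33+12 = 45

45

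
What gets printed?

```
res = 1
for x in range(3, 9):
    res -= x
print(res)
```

x=3: res = 1-3 = -2
x=4: res = (-2)-4 = -6
x=5: res = (-6)-5 = -11
x=6: res = (-11)-6 = -17
x=7: res = (-17)-7 = -24
x=8: res = (-24)-8 = -32

-32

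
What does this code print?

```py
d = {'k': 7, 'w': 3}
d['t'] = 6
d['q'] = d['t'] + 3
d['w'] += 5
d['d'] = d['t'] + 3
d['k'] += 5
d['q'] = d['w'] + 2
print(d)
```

{'k': 12, 'w': 8, 't': 6, 'q': 10, 'd': 9}

d['t'] = 6 → {'k': 7, 'w': 3, 't': 6}
d['q'] = d['t']+3 = 9 → {'k': 7, 'w': 3, 't': 6, 'q': 9}
d['w'] = 3+5 = 8 → {'k': 7, 'w': 8, 't': 6, 'q': 9}
d['d'] = d['t']+3 = 9 → {'k': 7, 'w': 8, 't': 6, 'q': 9, 'd': 9}
d['k'] = 7+5 = 12 → {'k': 12, 'w': 8, 't': 6, 'q': 9, 'd': 9}
d['q'] = d['w']+2 = 10 → {'k': 12, 'w': 8, 't': 6, 'q': 10, 'd': 9}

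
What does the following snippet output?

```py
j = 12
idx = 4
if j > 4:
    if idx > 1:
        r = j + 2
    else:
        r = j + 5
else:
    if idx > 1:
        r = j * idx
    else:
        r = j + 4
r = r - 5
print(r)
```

9

j=12, idx=4
j > 4 is True; idx > 1 is True
→ r = j + 2 = 14
r = 14-5 = 9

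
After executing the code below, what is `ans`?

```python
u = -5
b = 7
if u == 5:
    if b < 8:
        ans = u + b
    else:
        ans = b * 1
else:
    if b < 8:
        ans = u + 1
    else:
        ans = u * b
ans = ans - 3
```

-7

u=-5, b=7
u == 5 is False; b < 8 is True
→ ans = u + 1 = -4
ans = (-4)-3 = -7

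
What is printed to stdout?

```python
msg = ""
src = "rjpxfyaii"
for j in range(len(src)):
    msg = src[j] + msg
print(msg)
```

iiayfxpjr

j=0: prepend 'r' → 'r'
j=1: prepend 'j' → 'jr'
j=2: prepend 'p' → 'pjr'
j=3: prepend 'x' → 'xpjr'
j=4: prepend 'f' → 'fxpjr'
j=5: prepend 'y' → 'yfxpjr'
j=6: prepend 'a' → 'ayfxpjr'
j=7: prepend 'i' → 'iayfxpjr'
j=8: prepend 'i' → 'iiayfxpjr'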